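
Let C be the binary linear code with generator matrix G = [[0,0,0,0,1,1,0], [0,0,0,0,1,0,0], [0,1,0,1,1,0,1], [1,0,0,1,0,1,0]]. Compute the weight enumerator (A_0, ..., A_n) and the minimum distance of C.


Weight distribution: A_0 = 1, A_1 = 2, A_2 = 2, A_3 = 4, A_4 = 5, A_5 = 2. Minimum distance d = 1.

Enumerate all 2^4 = 16 messages m ∈ F_2^4.
For each, compute codeword c = mG in F_2^7, then tally its weight.
  m = 0000 → c = 0000000, weight = 0.
  m = 1000 → c = 0000110, weight = 2.
  m = 0100 → c = 0000100, weight = 1.
  m = 1100 → c = 0000010, weight = 1.
  m = 0010 → c = 0101101, weight = 4.
  m = 1010 → c = 0101011, weight = 4.
  m = 0110 → c = 0101001, weight = 3.
  m = 1110 → c = 0101111, weight = 5.
  m = 0001 → c = 1001010, weight = 3.
  m = 1001 → c = 1001100, weight = 3.
  m = 0101 → c = 1001110, weight = 4.
  m = 1101 → c = 1001000, weight = 2.
  m = 0011 → c = 1100111, weight = 5.
  m = 1011 → c = 1100001, weight = 3.
  m = 0111 → c = 1100011, weight = 4.
  m = 1111 → c = 1100101, weight = 4.
Tally weights:
  weight 0: 1 codewords.
  weight 1: 2 codewords.
  weight 2: 2 codewords.
  weight 3: 4 codewords.
  weight 4: 5 codewords.
  weight 5: 2 codewords.
Minimum distance d = smallest w > 0 with A_w > 0 = 1.
Sanity: Σ A_w = 16 = 2^4 = 16 ✓.


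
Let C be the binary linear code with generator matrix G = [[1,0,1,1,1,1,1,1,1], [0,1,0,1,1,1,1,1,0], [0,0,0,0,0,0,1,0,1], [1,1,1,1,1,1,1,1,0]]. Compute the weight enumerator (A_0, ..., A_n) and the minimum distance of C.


Weight distribution: A_0 = 1, A_2 = 4, A_4 = 4, A_6 = 4, A_8 = 3. Minimum distance d = 2.

Enumerate all 2^4 = 16 messages m ∈ F_2^4.
For each, compute codeword c = mG in F_2^9, then tally its weight.
  m = 0000 → c = 000000000, weight = 0.
  m = 1000 → c = 101111111, weight = 8.
  m = 0100 → c = 010111110, weight = 6.
  m = 1100 → c = 111000001, weight = 4.
  m = 0010 → c = 000000101, weight = 2.
  m = 1010 → c = 101111010, weight = 6.
  m = 0110 → c = 010111011, weight = 6.
  m = 1110 → c = 111000100, weight = 4.
  m = 0001 → c = 111111110, weight = 8.
  m = 1001 → c = 010000001, weight = 2.
  m = 0101 → c = 101000000, weight = 2.
  m = 1101 → c = 000111111, weight = 6.
  m = 0011 → c = 111111011, weight = 8.
  m = 1011 → c = 010000100, weight = 2.
  m = 0111 → c = 101000101, weight = 4.
  m = 1111 → c = 000111010, weight = 4.
Tally weights:
  weight 0: 1 codewords.
  weight 2: 4 codewords.
  weight 4: 4 codewords.
  weight 6: 4 codewords.
  weight 8: 3 codewords.
Minimum distance d = smallest w > 0 with A_w > 0 = 2.
Sanity: Σ A_w = 16 = 2^4 = 16 ✓.


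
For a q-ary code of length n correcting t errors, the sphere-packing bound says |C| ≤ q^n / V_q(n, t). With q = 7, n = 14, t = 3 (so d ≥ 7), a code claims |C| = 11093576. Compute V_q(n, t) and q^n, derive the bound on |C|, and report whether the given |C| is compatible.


V_q(n, t) = 81985, q^n = 678223072849, Hamming bound = 8272526, |C| = 11093576 > bound (violated).

Step 1: Compute V_q(n, t) = Σ_{j=0}^3 C(n, j) (q−1)^j.
  j = 0: C(14,0)·(6)^0 = 1·1 = 1.
  j = 1: C(14,1)·(6)^1 = 14·6 = 84.
  j = 2: C(14,2)·(6)^2 = 91·36 = 3276.
  j = 3: C(14,3)·(6)^3 = 364·216 = 78624.
  V_q(n, t) = 1 + 84 + 3276 + 78624 = 81985.
Step 2: q^n = 7^14 = 678223072849.
Step 3: Hamming bound ⌊q^n / V_q(n,t)⌋ = ⌊678223072849/81985⌋ = 8272526.
Step 4: Compare |C| = 11093576 to 8272526: violated.
The claimed |C| lies above the Hamming bound, so no 7-ary code of length 14 with d ≥ 7 can have 11093576 codewords.


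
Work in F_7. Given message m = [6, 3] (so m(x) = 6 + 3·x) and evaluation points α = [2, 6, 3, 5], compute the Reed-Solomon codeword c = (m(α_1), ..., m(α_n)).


c = [5, 3, 1, 0]

Message polynomial: m(x) = 6 + 3·x (mod 7).
For each evaluation point α_i, compute m(α_i) mod 7:
  α_1 = 2: Horner steps 3 → 5, so m(2) = 5.
  α_2 = 6: Horner steps 3 → 3, so m(6) = 3.
  α_3 = 3: Horner steps 3 → 1, so m(3) = 1.
  α_4 = 5: Horner steps 3 → 0, so m(5) = 0.
Codeword c = [5, 3, 1, 0] ∈ F_7^4.


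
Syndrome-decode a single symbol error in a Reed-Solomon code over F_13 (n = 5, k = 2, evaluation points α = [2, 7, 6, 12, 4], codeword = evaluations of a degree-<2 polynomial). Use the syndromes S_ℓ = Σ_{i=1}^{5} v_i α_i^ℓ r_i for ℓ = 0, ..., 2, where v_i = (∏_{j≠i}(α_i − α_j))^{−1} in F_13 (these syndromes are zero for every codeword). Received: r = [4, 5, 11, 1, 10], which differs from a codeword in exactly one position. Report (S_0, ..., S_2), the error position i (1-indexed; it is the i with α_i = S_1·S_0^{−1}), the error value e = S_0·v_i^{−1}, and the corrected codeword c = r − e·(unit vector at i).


S = (6, 12, 11), error at position 1, error magnitude e = 8, c = [9, 5, 11, 1, 10].

Step 1: column multipliers v_i = (∏_{j≠i}(α_i − α_j))^{−1} mod 13.
  i = 1 (α = 2): (2−7)(2−6)(2−12)(2−4) = (−5)·(−4)·(−10)·(−2) = 400 ≡ 10, so v_1 = 10^{−1} = 4 (mod 13).
  i = 2 (α = 7): (7−2)(7−6)(7−12)(7−4) = 5·1·(−5)·3 = −75 ≡ 3, so v_2 = 3^{−1} = 9 (mod 13).
  i = 3 (α = 6): (6−2)(6−7)(6−12)(6−4) = 4·(−1)·(−6)·2 = 48 ≡ 9, so v_3 = 9^{−1} = 3 (mod 13).
  i = 4 (α = 12): (12−2)(12−7)(12−6)(12−4) = 10·5·6·8 = 2400 ≡ 8, so v_4 = 8^{−1} = 5 (mod 13).
  i = 5 (α = 4): (4−2)(4−7)(4−6)(4−12) = 2·(−3)·(−2)·(−8) = −96 ≡ 8, so v_5 = 8^{−1} = 5 (mod 13).
  v = [4, 9, 3, 5, 5].
Step 2: syndromes of r = [4, 5, 11, 1, 10] (all sums mod 13).
  S_0 = Σ v_i r_i = 4·4 + 9·5 + 3·11 + 5·1 + 5·10 = 149 ≡ 6.
  S_1 = Σ v_i α_i r_i = 4·2·4 + 9·7·5 + 3·6·11 + 5·12·1 + 5·4·10 = 805 ≡ 12.
  α_i^2 mod 13 = [4, 10, 10, 1, 3].
  S_2 = Σ v_i α_i^2 r_i = 4·4·4 + 9·10·5 + 3·10·11 + 5·1·1 + 5·3·10 = 999 ≡ 11.
  S = (6, 12, 11) ≠ 0, so r is not a codeword (an error is present).
Step 3: locate the error. For a single error e at position i, S_ℓ = v_i·e·α_i^ℓ, so α_err = S_1/S_0.
  S_0^{−1} = 6^{−1} = 11 (mod 13), so α_err = 12·11 = 132 ≡ 2 = α_1. Error position i = 1.
  Consistency check: S_2/S_1 = 11·12 = 132 ≡ 2 = α_err ✓ (single-error assumption holds).
Step 4: error magnitude e = S_0/v_1 = S_0·∏_{j≠1}(α_1 − α_j) = 6·10 = 60 ≡ 8 (mod 13).
Step 5: correct position 1: c_1 = r_1 − e = 4 − 8 ≡ 9 (mod 13). Hence c = [9, 5, 11, 1, 10].
  Check: interpolating c through the α_i gives m(x) = 8 + 7·x (degree < 2) with m(α_i) = c_i for every i, so c is indeed a codeword.


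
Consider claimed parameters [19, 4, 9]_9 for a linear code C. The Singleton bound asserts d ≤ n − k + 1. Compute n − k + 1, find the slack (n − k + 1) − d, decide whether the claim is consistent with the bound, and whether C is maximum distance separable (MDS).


Singleton RHS = n − k + 1 = 16, slack = 7, bound satisfied, not MDS.

Singleton bound: d ≤ n − k + 1.
Here n = 19, k = 4, so n − k + 1 = 16.
Given d = 9, check d ≤ 16: YES.
Slack = (n − k + 1) − d = 7.
The code is NOT MDS (slack = 7 > 0).
Description: the claimed parameters are [19, 4, 9]_9; such a code would be non-MDS.


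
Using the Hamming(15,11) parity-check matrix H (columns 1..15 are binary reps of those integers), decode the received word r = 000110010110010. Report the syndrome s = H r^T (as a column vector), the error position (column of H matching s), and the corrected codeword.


s = (0, 1, 1, 0)^T, error position = 6, corrected codeword c = 000111010110010

Compute s = H r^T mod 2 one row at a time:
  s_1 = 1 + 0 + 1 + 1 + 0 + 0 + 1 + 0 = 4 ≡ 0 (mod 2).
  s_2 = 1 + 1 + 0 + 0 + 0 + 0 + 1 + 0 = 3 ≡ 1 (mod 2).
  s_3 = 0 + 0 + 0 + 0 + 1 + 1 + 1 + 0 = 3 ≡ 1 (mod 2).
  s_4 = 0 + 0 + 1 + 0 + 0 + 1 + 0 + 0 = 2 ≡ 0 (mod 2).
s = (0, 1, 1, 0)^T — this equals column 6 of H (binary 0110), so error is at position 6.
Correct: flip bit 6 of r = 000110010110010 to get c = 000111010110010.


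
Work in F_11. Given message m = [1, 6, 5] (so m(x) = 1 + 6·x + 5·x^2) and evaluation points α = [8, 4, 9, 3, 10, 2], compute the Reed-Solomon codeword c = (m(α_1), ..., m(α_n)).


c = [6, 6, 9, 9, 0, 0]

Message polynomial: m(x) = 1 + 6·x + 5·x^2 (mod 11).
For each evaluation point α_i, compute m(α_i) mod 11:
  α_1 = 8: Horner steps 5 → 2 → 6, so m(8) = 6.
  α_2 = 4: Horner steps 5 → 4 → 6, so m(4) = 6.
  α_3 = 9: Horner steps 5 → 7 → 9, so m(9) = 9.
  α_4 = 3: Horner steps 5 → 10 → 9, so m(3) = 9.
  α_5 = 10: Horner steps 5 → 1 → 0, so m(10) = 0.
  α_6 = 2: Horner steps 5 → 5 → 0, so m(2) = 0.
Codeword c = [6, 6, 9, 9, 0, 0] ∈ F_11^6.


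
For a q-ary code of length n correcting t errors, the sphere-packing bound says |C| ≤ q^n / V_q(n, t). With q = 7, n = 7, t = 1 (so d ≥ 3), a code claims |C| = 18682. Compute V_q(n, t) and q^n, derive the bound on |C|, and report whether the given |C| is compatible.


V_q(n, t) = 43, q^n = 823543, Hamming bound = 19152, |C| = 18682 ≤ bound (satisfied).

Step 1: Compute V_q(n, t) = Σ_{j=0}^1 C(n, j) (q−1)^j.
  j = 0: C(7,0)·(6)^0 = 1·1 = 1.
  j = 1: C(7,1)·(6)^1 = 7·6 = 42.
  V_q(n, t) = 1 + 42 = 43.
Step 2: q^n = 7^7 = 823543.
Step 3: Hamming bound ⌊q^n / V_q(n,t)⌋ = ⌊823543/43⌋ = 19152.
Step 4: Compare |C| = 18682 to 19152: satisfied.
The claimed |C| lies below the Hamming bound.


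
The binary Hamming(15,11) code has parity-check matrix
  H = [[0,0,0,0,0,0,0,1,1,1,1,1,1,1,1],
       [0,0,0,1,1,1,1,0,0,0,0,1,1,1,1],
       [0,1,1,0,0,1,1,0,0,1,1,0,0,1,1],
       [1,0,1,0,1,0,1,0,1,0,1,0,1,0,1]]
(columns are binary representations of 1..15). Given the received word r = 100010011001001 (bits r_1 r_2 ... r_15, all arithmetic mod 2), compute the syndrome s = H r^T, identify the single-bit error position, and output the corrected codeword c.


s = (0, 1, 1, 0)^T, error position = 6, corrected codeword c = 100011011001001

Compute s = H r^T mod 2 one row at a time:
  s_1 = 1 + 1 + 0 + 0 + 1 + 0 + 0 + 1 = 4 ≡ 0 (mod 2).
  s_2 = 0 + 1 + 0 + 0 + 1 + 0 + 0 + 1 = 3 ≡ 1 (mod 2).
  s_3 = 0 + 0 + 0 + 0 + 0 + 0 + 0 + 1 = 1 ≡ 1 (mod 2).
  s_4 = 1 + 0 + 1 + 0 + 1 + 0 + 0 + 1 = 4 ≡ 0 (mod 2).
s = (0, 1, 1, 0)^T — this equals column 6 of H (binary 0110), so error is at position 6.
Correct: flip bit 6 of r = 100010011001001 to get c = 100011011001001.


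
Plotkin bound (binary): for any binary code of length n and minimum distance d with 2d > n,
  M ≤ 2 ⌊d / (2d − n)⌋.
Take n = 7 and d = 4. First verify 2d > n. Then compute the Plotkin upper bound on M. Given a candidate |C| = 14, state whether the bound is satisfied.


Plotkin bound M ≤ 8; given |C| = 14 > bound (violated).

Check applicability: 2d = 8, n = 7.
2d − n = 1 > 0, so Plotkin applies.
Compute d/(2d−n) = 4/1 ≈ 4.0000.
⌊d/(2d−n)⌋ = 4.
Plotkin bound: M ≤ 2·4 = 8.
Given |C| = 14, check: VIOLATED.
This |C| is above the Plotkin bound, so no binary code with n = 7, d = 4 and 14 codewords exists.


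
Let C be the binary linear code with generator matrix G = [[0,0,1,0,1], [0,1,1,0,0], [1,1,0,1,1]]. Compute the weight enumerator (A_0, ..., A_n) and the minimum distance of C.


Weight distribution: A_0 = 1, A_2 = 4, A_4 = 3. Minimum distance d = 2.

Enumerate all 2^3 = 8 messages m ∈ F_2^3.
For each, compute codeword c = mG in F_2^5, then tally its weight.
  m = 000 → c = 00000, weight = 0.
  m = 100 → c = 00101, weight = 2.
  m = 010 → c = 01100, weight = 2.
  m = 110 → c = 01001, weight = 2.
  m = 001 → c = 11011, weight = 4.
  m = 101 → c = 11110, weight = 4.
  m = 011 → c = 10111, weight = 4.
  m = 111 → c = 10010, weight = 2.
Tally weights:
  weight 0: 1 codewords.
  weight 2: 4 codewords.
  weight 4: 3 codewords.
Minimum distance d = smallest w > 0 with A_w > 0 = 2.
Sanity: Σ A_w = 8 = 2^3 = 8 ✓.


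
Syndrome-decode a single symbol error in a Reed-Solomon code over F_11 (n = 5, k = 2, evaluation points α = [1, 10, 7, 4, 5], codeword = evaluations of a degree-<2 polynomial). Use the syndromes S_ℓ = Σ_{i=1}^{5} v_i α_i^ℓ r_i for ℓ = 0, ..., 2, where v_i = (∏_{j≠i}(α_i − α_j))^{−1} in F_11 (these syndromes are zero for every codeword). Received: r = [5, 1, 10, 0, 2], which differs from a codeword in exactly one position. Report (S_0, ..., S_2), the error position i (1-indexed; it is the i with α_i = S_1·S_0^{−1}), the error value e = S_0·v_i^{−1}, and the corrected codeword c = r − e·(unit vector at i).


S = (2, 3, 10), error at position 3, error magnitude e = 4, c = [5, 1, 6, 0, 2].

Step 1: column multipliers v_i = (∏_{j≠i}(α_i − α_j))^{−1} mod 11.
  i = 1 (α = 1): (1−10)(1−7)(1−4)(1−5) = (−9)·(−6)·(−3)·(−4) = 648 ≡ 10, so v_1 = 10^{−1} = 10 (mod 11).
  i = 2 (α = 10): (10−1)(10−7)(10−4)(10−5) = 9·3·6·5 = 810 ≡ 7, so v_2 = 7^{−1} = 8 (mod 11).
  i = 3 (α = 7): (7−1)(7−10)(7−4)(7−5) = 6·(−3)·3·2 = −108 ≡ 2, so v_3 = 2^{−1} = 6 (mod 11).
  i = 4 (α = 4): (4−1)(4−10)(4−7)(4−5) = 3·(−6)·(−3)·(−1) = −54 ≡ 1, so v_4 = 1^{−1} = 1 (mod 11).
  i = 5 (α = 5): (5−1)(5−10)(5−7)(5−4) = 4·(−5)·(−2)·1 = 40 ≡ 7, so v_5 = 7^{−1} = 8 (mod 11).
  v = [10, 8, 6, 1, 8].
Step 2: syndromes of r = [5, 1, 10, 0, 2] (all sums mod 11).
  S_0 = Σ v_i r_i = 10·5 + 8·1 + 6·10 + 1·0 + 8·2 = 134 ≡ 2.
  S_1 = Σ v_i α_i r_i = 10·1·5 + 8·10·1 + 6·7·10 + 1·4·0 + 8·5·2 = 630 ≡ 3.
  α_i^2 mod 11 = [1, 1, 5, 5, 3].
  S_2 = Σ v_i α_i^2 r_i = 10·1·5 + 8·1·1 + 6·5·10 + 1·5·0 + 8·3·2 = 406 ≡ 10.
  S = (2, 3, 10) ≠ 0, so r is not a codeword (an error is present).
Step 3: locate the error. For a single error e at position i, S_ℓ = v_i·e·α_i^ℓ, so α_err = S_1/S_0.
  S_0^{−1} = 2^{−1} = 6 (mod 11), so α_err = 3·6 = 18 ≡ 7 = α_3. Error position i = 3.
  Consistency check: S_2/S_1 = 10·4 = 40 ≡ 7 = α_err ✓ (single-error assumption holds).
Step 4: error magnitude e = S_0/v_3 = S_0·∏_{j≠3}(α_3 − α_j) = 2·2 = 4 ≡ 4 (mod 11).
Step 5: correct position 3: c_3 = r_3 − e = 10 − 4 ≡ 6 (mod 11). Hence c = [5, 1, 6, 0, 2].
  Check: interpolating c through the α_i gives m(x) = 3 + 2·x (degree < 2) with m(α_i) = c_i for every i, so c is indeed a codeword.


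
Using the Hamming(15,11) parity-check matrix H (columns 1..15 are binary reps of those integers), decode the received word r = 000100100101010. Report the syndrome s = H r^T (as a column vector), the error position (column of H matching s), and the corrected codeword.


s = (1, 0, 1, 1)^T, error position = 11, corrected codeword c = 000100100111010

Compute s = H r^T mod 2 one row at a time:
  s_1 = 0 + 0 + 1 + 0 + 1 + 0 + 1 + 0 = 3 ≡ 1 (mod 2).
  s_2 = 1 + 0 + 0 + 1 + 1 + 0 + 1 + 0 = 4 ≡ 0 (mod 2).
  s_3 = 0 + 0 + 0 + 1 + 1 + 0 + 1 + 0 = 3 ≡ 1 (mod 2).
  s_4 = 0 + 0 + 0 + 1 + 0 + 0 + 0 + 0 = 1 ≡ 1 (mod 2).
s = (1, 0, 1, 1)^T — this equals column 11 of H (binary 1011), so error is at position 11.
Correct: flip bit 11 of r = 000100100101010 to get c = 000100100111010.


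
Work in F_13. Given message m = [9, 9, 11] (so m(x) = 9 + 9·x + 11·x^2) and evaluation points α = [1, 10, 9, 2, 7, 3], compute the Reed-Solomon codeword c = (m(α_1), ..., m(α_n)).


c = [3, 3, 6, 6, 0, 5]

Message polynomial: m(x) = 9 + 9·x + 11·x^2 (mod 13).
For each evaluation point α_i, compute m(α_i) mod 13:
  α_1 = 1: Horner steps 11 → 7 → 3, so m(1) = 3.
  α_2 = 10: Horner steps 11 → 2 → 3, so m(10) = 3.
  α_3 = 9: Horner steps 11 → 4 → 6, so m(9) = 6.
  α_4 = 2: Horner steps 11 → 5 → 6, so m(2) = 6.
  α_5 = 7: Horner steps 11 → 8 → 0, so m(7) = 0.
  α_6 = 3: Horner steps 11 → 3 → 5, so m(3) = 5.
Codeword c = [3, 3, 6, 6, 0, 5] ∈ F_13^6.


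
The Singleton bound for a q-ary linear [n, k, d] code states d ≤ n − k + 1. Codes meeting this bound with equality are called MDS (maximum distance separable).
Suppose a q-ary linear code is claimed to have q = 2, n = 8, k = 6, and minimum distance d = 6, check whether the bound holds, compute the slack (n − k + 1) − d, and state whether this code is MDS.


Singleton RHS = n − k + 1 = 3, slack = -3, bound violated (no such code; not MDS).

Singleton bound: d ≤ n − k + 1.
Here n = 8, k = 6, so n − k + 1 = 3.
Given d = 6, check d ≤ 3: NO.
Slack = (n − k + 1) − d = -3.
The slack is negative: d = 6 exceeds n − k + 1 = 3 by 3, so the Singleton bound is violated and no linear [8, 6, 6]_2 code can exist. In particular it is not MDS (MDS requires d = n − k + 1 exactly).
Description: the claimed parameters are [8, 6, 6]_2; such a code would be impossible (violates the Singleton bound).


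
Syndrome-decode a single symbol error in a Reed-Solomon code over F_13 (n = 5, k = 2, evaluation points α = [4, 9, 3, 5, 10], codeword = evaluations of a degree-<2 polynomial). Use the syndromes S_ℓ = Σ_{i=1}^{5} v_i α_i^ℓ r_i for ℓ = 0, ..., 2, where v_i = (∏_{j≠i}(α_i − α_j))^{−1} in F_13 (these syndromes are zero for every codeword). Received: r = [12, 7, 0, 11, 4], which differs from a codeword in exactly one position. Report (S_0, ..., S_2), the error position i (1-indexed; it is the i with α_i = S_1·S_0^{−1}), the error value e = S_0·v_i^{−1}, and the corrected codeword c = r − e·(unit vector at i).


S = (12, 3, 4), error at position 5, error magnitude e = 11, c = [12, 7, 0, 11, 6].

Step 1: column multipliers v_i = (∏_{j≠i}(α_i − α_j))^{−1} mod 13.
  i = 1 (α = 4): (4−9)(4−3)(4−5)(4−10) = (−5)·1·(−1)·(−6) = −30 ≡ 9, so v_1 = 9^{−1} = 3 (mod 13).
  i = 2 (α = 9): (9−4)(9−3)(9−5)(9−10) = 5·6·4·(−1) = −120 ≡ 10, so v_2 = 10^{−1} = 4 (mod 13).
  i = 3 (α = 3): (3−4)(3−9)(3−5)(3−10) = (−1)·(−6)·(−2)·(−7) = 84 ≡ 6, so v_3 = 6^{−1} = 11 (mod 13).
  i = 4 (α = 5): (5−4)(5−9)(5−3)(5−10) = 1·(−4)·2·(−5) = 40 ≡ 1, so v_4 = 1^{−1} = 1 (mod 13).
  i = 5 (α = 10): (10−4)(10−9)(10−3)(10−5) = 6·1·7·5 = 210 ≡ 2, so v_5 = 2^{−1} = 7 (mod 13).
  v = [3, 4, 11, 1, 7].
Step 2: syndromes of r = [12, 7, 0, 11, 4] (all sums mod 13).
  S_0 = Σ v_i r_i = 3·12 + 4·7 + 11·0 + 1·11 + 7·4 = 103 ≡ 12.
  S_1 = Σ v_i α_i r_i = 3·4·12 + 4·9·7 + 11·3·0 + 1·5·11 + 7·10·4 = 731 ≡ 3.
  α_i^2 mod 13 = [3, 3, 9, 12, 9].
  S_2 = Σ v_i α_i^2 r_i = 3·3·12 + 4·3·7 + 11·9·0 + 1·12·11 + 7·9·4 = 576 ≡ 4.
  S = (12, 3, 4) ≠ 0, so r is not a codeword (an error is present).
Step 3: locate the error. For a single error e at position i, S_ℓ = v_i·e·α_i^ℓ, so α_err = S_1/S_0.
  S_0^{−1} = 12^{−1} = 12 (mod 13), so α_err = 3·12 = 36 ≡ 10 = α_5. Error position i = 5.
  Consistency check: S_2/S_1 = 4·9 = 36 ≡ 10 = α_err ✓ (single-error assumption holds).
Step 4: error magnitude e = S_0/v_5 = S_0·∏_{j≠5}(α_5 − α_j) = 12·2 = 24 ≡ 11 (mod 13).
Step 5: correct position 5: c_5 = r_5 − e = 4 − 11 ≡ 6 (mod 13). Hence c = [12, 7, 0, 11, 6].
  Check: interpolating c through the α_i gives m(x) = 3 + 12·x (degree < 2) with m(α_i) = c_i for every i, so c is indeed a codeword.


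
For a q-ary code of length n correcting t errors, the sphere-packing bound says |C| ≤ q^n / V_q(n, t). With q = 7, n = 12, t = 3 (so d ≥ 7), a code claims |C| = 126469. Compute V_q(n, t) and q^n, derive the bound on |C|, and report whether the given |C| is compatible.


V_q(n, t) = 49969, q^n = 13841287201, Hamming bound = 276997, |C| = 126469 ≤ bound (satisfied).

Step 1: Compute V_q(n, t) = Σ_{j=0}^3 C(n, j) (q−1)^j.
  j = 0: C(12,0)·(6)^0 = 1·1 = 1.
  j = 1: C(12,1)·(6)^1 = 12·6 = 72.
  j = 2: C(12,2)·(6)^2 = 66·36 = 2376.
  j = 3: C(12,3)·(6)^3 = 220·216 = 47520.
  V_q(n, t) = 1 + 72 + 2376 + 47520 = 49969.
Step 2: q^n = 7^12 = 13841287201.
Step 3: Hamming bound ⌊q^n / V_q(n,t)⌋ = ⌊13841287201/49969⌋ = 276997.
Step 4: Compare |C| = 126469 to 276997: satisfied.
The claimed |C| lies below the Hamming bound.


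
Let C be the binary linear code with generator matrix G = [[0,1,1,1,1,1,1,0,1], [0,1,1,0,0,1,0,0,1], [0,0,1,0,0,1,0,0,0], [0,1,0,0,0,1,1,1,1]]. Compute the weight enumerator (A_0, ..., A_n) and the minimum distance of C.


Weight distribution: A_0 = 1, A_2 = 2, A_3 = 3, A_4 = 3, A_5 = 4, A_6 = 2, A_7 = 1. Minimum distance d = 2.

Enumerate all 2^4 = 16 messages m ∈ F_2^4.
For each, compute codeword c = mG in F_2^9, then tally its weight.
  m = 0000 → c = 000000000, weight = 0.
  m = 1000 → c = 011111101, weight = 7.
  m = 0100 → c = 011001001, weight = 4.
  m = 1100 → c = 000110100, weight = 3.
  m = 0010 → c = 001001000, weight = 2.
  m = 1010 → c = 010110101, weight = 5.
  m = 0110 → c = 010000001, weight = 2.
  m = 1110 → c = 001111100, weight = 5.
  m = 0001 → c = 010001111, weight = 5.
  m = 1001 → c = 001110010, weight = 4.
  m = 0101 → c = 001000110, weight = 3.
  m = 1101 → c = 010111011, weight = 6.
  m = 0011 → c = 011000111, weight = 5.
  m = 1011 → c = 000111010, weight = 4.
  m = 0111 → c = 000001110, weight = 3.
  m = 1111 → c = 011110011, weight = 6.
Tally weights:
  weight 0: 1 codewords.
  weight 2: 2 codewords.
  weight 3: 3 codewords.
  weight 4: 3 codewords.
  weight 5: 4 codewords.
  weight 6: 2 codewords.
  weight 7: 1 codewords.
Minimum distance d = smallest w > 0 with A_w > 0 = 2.
Sanity: Σ A_w = 16 = 2^4 = 16 ✓.


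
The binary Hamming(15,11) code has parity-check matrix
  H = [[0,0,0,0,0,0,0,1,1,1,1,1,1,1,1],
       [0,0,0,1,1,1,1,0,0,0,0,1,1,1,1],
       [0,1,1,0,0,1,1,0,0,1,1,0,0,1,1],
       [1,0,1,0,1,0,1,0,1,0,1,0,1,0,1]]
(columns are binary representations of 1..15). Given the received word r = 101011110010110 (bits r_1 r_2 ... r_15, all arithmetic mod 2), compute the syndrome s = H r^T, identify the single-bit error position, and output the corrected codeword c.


s = (0, 1, 1, 0)^T, error position = 6, corrected codeword c = 101010110010110

Compute s = H r^T mod 2 one row at a time:
  s_1 = 1 + 0 + 0 + 1 + 0 + 1 + 1 + 0 = 4 ≡ 0 (mod 2).
  s_2 = 0 + 1 + 1 + 1 + 0 + 1 + 1 + 0 = 5 ≡ 1 (mod 2).
  s_3 = 0 + 1 + 1 + 1 + 0 + 1 + 1 + 0 = 5 ≡ 1 (mod 2).
  s_4 = 1 + 1 + 1 + 1 + 0 + 1 + 1 + 0 = 6 ≡ 0 (mod 2).
s = (0, 1, 1, 0)^T — this equals column 6 of H (binary 0110), so error is at position 6.
Correct: flip bit 6 of r = 101011110010110 to get c = 101010110010110.


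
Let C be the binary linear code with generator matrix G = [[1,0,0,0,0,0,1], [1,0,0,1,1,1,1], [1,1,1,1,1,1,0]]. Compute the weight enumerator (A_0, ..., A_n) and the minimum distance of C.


Weight distribution: A_0 = 1, A_2 = 1, A_3 = 3, A_5 = 1, A_6 = 2. Minimum distance d = 2.

Enumerate all 2^3 = 8 messages m ∈ F_2^3.
For each, compute codeword c = mG in F_2^7, then tally its weight.
  m = 000 → c = 0000000, weight = 0.
  m = 100 → c = 1000001, weight = 2.
  m = 010 → c = 1001111, weight = 5.
  m = 110 → c = 0001110, weight = 3.
  m = 001 → c = 1111110, weight = 6.
  m = 101 → c = 0111111, weight = 6.
  m = 011 → c = 0110001, weight = 3.
  m = 111 → c = 1110000, weight = 3.
Tally weights:
  weight 0: 1 codewords.
  weight 2: 1 codewords.
  weight 3: 3 codewords.
  weight 5: 1 codewords.
  weight 6: 2 codewords.
Minimum distance d = smallest w > 0 with A_w > 0 = 2.
Sanity: Σ A_w = 8 = 2^3 = 8 ✓.


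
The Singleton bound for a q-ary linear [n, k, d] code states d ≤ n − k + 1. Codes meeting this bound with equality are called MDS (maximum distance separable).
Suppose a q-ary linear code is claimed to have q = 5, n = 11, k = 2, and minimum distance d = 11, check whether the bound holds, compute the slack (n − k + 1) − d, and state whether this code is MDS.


Singleton RHS = n − k + 1 = 10, slack = -1, bound violated (no such code; not MDS).

Singleton bound: d ≤ n − k + 1.
Here n = 11, k = 2, so n − k + 1 = 10.
Given d = 11, check d ≤ 10: NO.
Slack = (n − k + 1) − d = -1.
The slack is negative: d = 11 exceeds n − k + 1 = 10 by 1, so the Singleton bound is violated and no linear [11, 2, 11]_5 code can exist. In particular it is not MDS (MDS requires d = n − k + 1 exactly).
Description: the claimed parameters are [11, 2, 11]_5; such a code would be impossible (violates the Singleton bound).


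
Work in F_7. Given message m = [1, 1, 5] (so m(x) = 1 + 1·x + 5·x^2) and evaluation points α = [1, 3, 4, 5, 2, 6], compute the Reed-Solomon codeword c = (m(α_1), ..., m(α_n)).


c = [0, 0, 1, 5, 2, 5]

Message polynomial: m(x) = 1 + 1·x + 5·x^2 (mod 7).
For each evaluation point α_i, compute m(α_i) mod 7:
  α_1 = 1: Horner steps 5 → 6 → 0, so m(1) = 0.
  α_2 = 3: Horner steps 5 → 2 → 0, so m(3) = 0.
  α_3 = 4: Horner steps 5 → 0 → 1, so m(4) = 1.
  α_4 = 5: Horner steps 5 → 5 → 5, so m(5) = 5.
  α_5 = 2: Horner steps 5 → 4 → 2, so m(2) = 2.
  α_6 = 6: Horner steps 5 → 3 → 5, so m(6) = 5.
Codeword c = [0, 0, 1, 5, 2, 5] ∈ F_7^6.


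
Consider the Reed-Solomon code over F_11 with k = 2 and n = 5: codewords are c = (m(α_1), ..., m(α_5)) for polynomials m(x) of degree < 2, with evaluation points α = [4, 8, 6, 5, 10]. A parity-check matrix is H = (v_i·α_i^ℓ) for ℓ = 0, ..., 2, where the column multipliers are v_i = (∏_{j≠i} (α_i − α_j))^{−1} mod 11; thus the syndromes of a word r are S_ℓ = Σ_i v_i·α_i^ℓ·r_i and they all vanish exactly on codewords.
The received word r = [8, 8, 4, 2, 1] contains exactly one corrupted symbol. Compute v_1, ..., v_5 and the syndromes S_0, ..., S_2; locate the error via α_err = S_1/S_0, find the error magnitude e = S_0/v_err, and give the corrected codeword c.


S = (2, 8, 10), error at position 1, error magnitude e = 8, c = [0, 8, 4, 2, 1].

Step 1: column multipliers v_i = (∏_{j≠i}(α_i − α_j))^{−1} mod 11.
  i = 1 (α = 4): (4−8)(4−6)(4−5)(4−10) = (−4)·(−2)·(−1)·(−6) = 48 ≡ 4, so v_1 = 4^{−1} = 3 (mod 11).
  i = 2 (α = 8): (8−4)(8−6)(8−5)(8−10) = 4·2·3·(−2) = −48 ≡ 7, so v_2 = 7^{−1} = 8 (mod 11).
  i = 3 (α = 6): (6−4)(6−8)(6−5)(6−10) = 2·(−2)·1·(−4) = 16 ≡ 5, so v_3 = 5^{−1} = 9 (mod 11).
  i = 4 (α = 5): (5−4)(5−8)(5−6)(5−10) = 1·(−3)·(−1)·(−5) = −15 ≡ 7, so v_4 = 7^{−1} = 8 (mod 11).
  i = 5 (α = 10): (10−4)(10−8)(10−6)(10−5) = 6·2·4·5 = 240 ≡ 9, so v_5 = 9^{−1} = 5 (mod 11).
  v = [3, 8, 9, 8, 5].
Step 2: syndromes of r = [8, 8, 4, 2, 1] (all sums mod 11).
  S_0 = Σ v_i r_i = 3·8 + 8·8 + 9·4 + 8·2 + 5·1 = 145 ≡ 2.
  S_1 = Σ v_i α_i r_i = 3·4·8 + 8·8·8 + 9·6·4 + 8·5·2 + 5·10·1 = 954 ≡ 8.
  α_i^2 mod 11 = [5, 9, 3, 3, 1].
  S_2 = Σ v_i α_i^2 r_i = 3·5·8 + 8·9·8 + 9·3·4 + 8·3·2 + 5·1·1 = 857 ≡ 10.
  S = (2, 8, 10) ≠ 0, so r is not a codeword (an error is present).
Step 3: locate the error. For a single error e at position i, S_ℓ = v_i·e·α_i^ℓ, so α_err = S_1/S_0.
  S_0^{−1} = 2^{−1} = 6 (mod 11), so α_err = 8·6 = 48 ≡ 4 = α_1. Error position i = 1.
  Consistency check: S_2/S_1 = 10·7 = 70 ≡ 4 = α_err ✓ (single-error assumption holds).
Step 4: error magnitude e = S_0/v_1 = S_0·∏_{j≠1}(α_1 − α_j) = 2·4 = 8 ≡ 8 (mod 11).
Step 5: correct position 1: c_1 = r_1 − e = 8 − 8 ≡ 0 (mod 11). Hence c = [0, 8, 4, 2, 1].
  Check: interpolating c through the α_i gives m(x) = 3 + 2·x (degree < 2) with m(α_i) = c_i for every i, so c is indeed a codeword.


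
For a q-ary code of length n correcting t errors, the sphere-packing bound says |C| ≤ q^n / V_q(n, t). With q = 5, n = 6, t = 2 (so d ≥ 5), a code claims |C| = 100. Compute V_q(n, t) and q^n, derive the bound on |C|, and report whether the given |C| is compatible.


V_q(n, t) = 265, q^n = 15625, Hamming bound = 58, |C| = 100 > bound (violated).

Step 1: Compute V_q(n, t) = Σ_{j=0}^2 C(n, j) (q−1)^j.
  j = 0: C(6,0)·(4)^0 = 1·1 = 1.
  j = 1: C(6,1)·(4)^1 = 6·4 = 24.
  j = 2: C(6,2)·(4)^2 = 15·16 = 240.
  V_q(n, t) = 1 + 24 + 240 = 265.
Step 2: q^n = 5^6 = 15625.
Step 3: Hamming bound ⌊q^n / V_q(n,t)⌋ = ⌊15625/265⌋ = 58.
Step 4: Compare |C| = 100 to 58: violated.
The claimed |C| lies above the Hamming bound, so no 5-ary code of length 6 with d ≥ 5 can have 100 codewords.


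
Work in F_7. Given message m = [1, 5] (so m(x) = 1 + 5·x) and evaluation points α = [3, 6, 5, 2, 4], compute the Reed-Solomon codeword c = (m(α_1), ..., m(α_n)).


c = [2, 3, 5, 4, 0]

Message polynomial: m(x) = 1 + 5·x (mod 7).
For each evaluation point α_i, compute m(α_i) mod 7:
  α_1 = 3: Horner steps 5 → 2, so m(3) = 2.
  α_2 = 6: Horner steps 5 → 3, so m(6) = 3.
  α_3 = 5: Horner steps 5 → 5, so m(5) = 5.
  α_4 = 2: Horner steps 5 → 4, so m(2) = 4.
  α_5 = 4: Horner steps 5 → 0, so m(4) = 0.
Codeword c = [2, 3, 5, 4, 0] ∈ F_7^5.


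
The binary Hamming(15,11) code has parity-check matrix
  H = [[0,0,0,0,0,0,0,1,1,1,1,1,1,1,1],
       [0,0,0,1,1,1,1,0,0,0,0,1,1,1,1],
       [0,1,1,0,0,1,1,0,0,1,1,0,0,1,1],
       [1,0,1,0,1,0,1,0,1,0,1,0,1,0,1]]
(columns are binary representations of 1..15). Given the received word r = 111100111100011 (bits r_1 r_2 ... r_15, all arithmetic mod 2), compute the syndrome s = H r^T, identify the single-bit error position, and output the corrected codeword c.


s = (1, 0, 0, 1)^T, error position = 9, corrected codeword c = 111100110100011

Compute s = H r^T mod 2 one row at a time:
  s_1 = 1 + 1 + 1 + 0 + 0 + 0 + 1 + 1 = 5 ≡ 1 (mod 2).
  s_2 = 1 + 0 + 0 + 1 + 0 + 0 + 1 + 1 = 4 ≡ 0 (mod 2).
  s_3 = 1 + 1 + 0 + 1 + 1 + 0 + 1 + 1 = 6 ≡ 0 (mod 2).
  s_4 = 1 + 1 + 0 + 1 + 1 + 0 + 0 + 1 = 5 ≡ 1 (mod 2).
s = (1, 0, 0, 1)^T — this equals column 9 of H (binary 1001), so error is at position 9.
Correct: flip bit 9 of r = 111100111100011 to get c = 111100110100011.


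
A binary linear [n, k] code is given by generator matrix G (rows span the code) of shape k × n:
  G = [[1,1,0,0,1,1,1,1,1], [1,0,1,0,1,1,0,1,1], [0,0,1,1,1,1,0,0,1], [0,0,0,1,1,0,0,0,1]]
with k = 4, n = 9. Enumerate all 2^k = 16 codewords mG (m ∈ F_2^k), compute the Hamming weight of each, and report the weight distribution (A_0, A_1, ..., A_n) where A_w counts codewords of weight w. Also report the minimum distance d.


Weight distribution: A_0 = 1, A_2 = 1, A_3 = 4, A_4 = 1, A_5 = 2, A_6 = 5, A_7 = 2. Minimum distance d = 2.

Enumerate all 2^4 = 16 messages m ∈ F_2^4.
For each, compute codeword c = mG in F_2^9, then tally its weight.
  m = 0000 → c = 000000000, weight = 0.
  m = 1000 → c = 110011111, weight = 7.
  m = 0100 → c = 101011011, weight = 6.
  m = 1100 → c = 011000100, weight = 3.
  m = 0010 → c = 001111001, weight = 5.
  m = 1010 → c = 111100110, weight = 6.
  m = 0110 → c = 100100010, weight = 3.
  m = 1110 → c = 010111101, weight = 6.
  m = 0001 → c = 000110001, weight = 3.
  m = 1001 → c = 110101110, weight = 6.
  m = 0101 → c = 101101010, weight = 5.
  m = 1101 → c = 011110101, weight = 6.
  m = 0011 → c = 001001000, weight = 2.
  m = 1011 → c = 111010111, weight = 7.
  m = 0111 → c = 100010011, weight = 4.
  m = 1111 → c = 010001100, weight = 3.
Tally weights:
  weight 0: 1 codewords.
  weight 2: 1 codewords.
  weight 3: 4 codewords.
  weight 4: 1 codewords.
  weight 5: 2 codewords.
  weight 6: 5 codewords.
  weight 7: 2 codewords.
Minimum distance d = smallest w > 0 with A_w > 0 = 2.
Sanity: Σ A_w = 16 = 2^4 = 16 ✓.


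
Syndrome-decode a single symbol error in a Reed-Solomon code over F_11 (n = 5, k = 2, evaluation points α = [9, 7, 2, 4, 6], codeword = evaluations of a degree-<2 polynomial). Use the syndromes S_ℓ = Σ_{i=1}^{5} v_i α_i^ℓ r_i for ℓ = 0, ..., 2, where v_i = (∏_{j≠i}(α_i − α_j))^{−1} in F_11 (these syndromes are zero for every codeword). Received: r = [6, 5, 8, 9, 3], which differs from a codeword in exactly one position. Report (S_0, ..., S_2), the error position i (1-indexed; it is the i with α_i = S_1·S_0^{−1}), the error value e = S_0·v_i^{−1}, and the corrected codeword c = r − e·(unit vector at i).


S = (2, 1, 6), error at position 5, error magnitude e = 4, c = [6, 5, 8, 9, 10].

Step 1: column multipliers v_i = (∏_{j≠i}(α_i − α_j))^{−1} mod 11.
  i = 1 (α = 9): (9−7)(9−2)(9−4)(9−6) = 2·7·5·3 = 210 ≡ 1, so v_1 = 1^{−1} = 1 (mod 11).
  i = 2 (α = 7): (7−9)(7−2)(7−4)(7−6) = (−2)·5·3·1 = −30 ≡ 3, so v_2 = 3^{−1} = 4 (mod 11).
  i = 3 (α = 2): (2−9)(2−7)(2−4)(2−6) = (−7)·(−5)·(−2)·(−4) = 280 ≡ 5, so v_3 = 5^{−1} = 9 (mod 11).
  i = 4 (α = 4): (4−9)(4−7)(4−2)(4−6) = (−5)·(−3)·2·(−2) = −60 ≡ 6, so v_4 = 6^{−1} = 2 (mod 11).
  i = 5 (α = 6): (6−9)(6−7)(6−2)(6−4) = (−3)·(−1)·4·2 = 24 ≡ 2, so v_5 = 2^{−1} = 6 (mod 11).
  v = [1, 4, 9, 2, 6].
Step 2: syndromes of r = [6, 5, 8, 9, 3] (all sums mod 11).
  S_0 = Σ v_i r_i = 1·6 + 4·5 + 9·8 + 2·9 + 6·3 = 134 ≡ 2.
  S_1 = Σ v_i α_i r_i = 1·9·6 + 4·7·5 + 9·2·8 + 2·4·9 + 6·6·3 = 518 ≡ 1.
  α_i^2 mod 11 = [4, 5, 4, 5, 3].
  S_2 = Σ v_i α_i^2 r_i = 1·4·6 + 4·5·5 + 9·4·8 + 2·5·9 + 6·3·3 = 556 ≡ 6.
  S = (2, 1, 6) ≠ 0, so r is not a codeword (an error is present).
Step 3: locate the error. For a single error e at position i, S_ℓ = v_i·e·α_i^ℓ, so α_err = S_1/S_0.
  S_0^{−1} = 2^{−1} = 6 (mod 11), so α_err = 1·6 = 6 ≡ 6 = α_5. Error position i = 5.
  Consistency check: S_2/S_1 = 6·1 = 6 ≡ 6 = α_err ✓ (single-error assumption holds).
Step 4: error magnitude e = S_0/v_5 = S_0·∏_{j≠5}(α_5 − α_j) = 2·2 = 4 ≡ 4 (mod 11).
Step 5: correct position 5: c_5 = r_5 − e = 3 − 4 ≡ 10 (mod 11). Hence c = [6, 5, 8, 9, 10].
  Check: interpolating c through the α_i gives m(x) = 7 + 6·x (degree < 2) with m(α_i) = c_i for every i, so c is indeed a codeword.


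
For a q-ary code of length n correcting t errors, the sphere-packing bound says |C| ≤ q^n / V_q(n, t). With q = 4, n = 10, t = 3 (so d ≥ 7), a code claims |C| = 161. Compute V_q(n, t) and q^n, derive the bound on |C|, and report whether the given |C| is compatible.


V_q(n, t) = 3676, q^n = 1048576, Hamming bound = 285, |C| = 161 ≤ bound (satisfied).

Step 1: Compute V_q(n, t) = Σ_{j=0}^3 C(n, j) (q−1)^j.
  j = 0: C(10,0)·(3)^0 = 1·1 = 1.
  j = 1: C(10,1)·(3)^1 = 10·3 = 30.
  j = 2: C(10,2)·(3)^2 = 45·9 = 405.
  j = 3: C(10,3)·(3)^3 = 120·27 = 3240.
  V_q(n, t) = 1 + 30 + 405 + 3240 = 3676.
Step 2: q^n = 4^10 = 1048576.
Step 3: Hamming bound ⌊q^n / V_q(n,t)⌋ = ⌊1048576/3676⌋ = 285.
Step 4: Compare |C| = 161 to 285: satisfied.
The claimed |C| lies below the Hamming bound.


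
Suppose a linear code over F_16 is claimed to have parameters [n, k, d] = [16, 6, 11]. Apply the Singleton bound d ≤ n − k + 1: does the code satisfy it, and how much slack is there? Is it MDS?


Singleton RHS = n − k + 1 = 11, slack = 0, bound satisfied, MDS.

Singleton bound: d ≤ n − k + 1.
Here n = 16, k = 6, so n − k + 1 = 11.
Given d = 11, check d ≤ 11: YES.
Slack = (n − k + 1) − d = 0.
The code is MDS (slack = 0).
Description: the claimed parameters are [16, 6, 11]_16; such a code would be MDS (meets Singleton bound).


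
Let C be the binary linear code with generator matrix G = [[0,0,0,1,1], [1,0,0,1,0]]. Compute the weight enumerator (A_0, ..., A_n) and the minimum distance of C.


Weight distribution: A_0 = 1, A_2 = 3. Minimum distance d = 2.

Enumerate all 2^2 = 4 messages m ∈ F_2^2.
For each, compute codeword c = mG in F_2^5, then tally its weight.
  m = 00 → c = 00000, weight = 0.
  m = 10 → c = 00011, weight = 2.
  m = 01 → c = 10010, weight = 2.
  m = 11 → c = 10001, weight = 2.
Tally weights:
  weight 0: 1 codewords.
  weight 2: 3 codewords.
Minimum distance d = smallest w > 0 with A_w > 0 = 2.
Sanity: Σ A_w = 4 = 2^2 = 4 ✓.


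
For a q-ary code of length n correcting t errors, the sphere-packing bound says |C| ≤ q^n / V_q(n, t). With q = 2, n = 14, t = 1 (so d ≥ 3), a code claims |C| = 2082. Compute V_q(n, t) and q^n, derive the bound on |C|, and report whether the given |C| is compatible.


V_q(n, t) = 15, q^n = 16384, Hamming bound = 1092, |C| = 2082 > bound (violated).

Step 1: Compute V_q(n, t) = Σ_{j=0}^1 C(n, j) (q−1)^j.
  j = 0: C(14,0)·(1)^0 = 1·1 = 1.
  j = 1: C(14,1)·(1)^1 = 14·1 = 14.
  V_q(n, t) = 1 + 14 = 15.
Step 2: q^n = 2^14 = 16384.
Step 3: Hamming bound ⌊q^n / V_q(n,t)⌋ = ⌊16384/15⌋ = 1092.
Step 4: Compare |C| = 2082 to 1092: violated.
The claimed |C| lies above the Hamming bound, so no 2-ary code of length 14 with d ≥ 3 can have 2082 codewords.


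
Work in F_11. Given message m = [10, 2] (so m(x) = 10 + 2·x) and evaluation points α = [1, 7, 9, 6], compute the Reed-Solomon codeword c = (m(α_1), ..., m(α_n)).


c = [1, 2, 6, 0]

Message polynomial: m(x) = 10 + 2·x (mod 11).
For each evaluation point α_i, compute m(α_i) mod 11:
  α_1 = 1: Horner steps 2 → 1, so m(1) = 1.
  α_2 = 7: Horner steps 2 → 2, so m(7) = 2.
  α_3 = 9: Horner steps 2 → 6, so m(9) = 6.
  α_4 = 6: Horner steps 2 → 0, so m(6) = 0.
Codeword c = [1, 2, 6, 0] ∈ F_11^4.


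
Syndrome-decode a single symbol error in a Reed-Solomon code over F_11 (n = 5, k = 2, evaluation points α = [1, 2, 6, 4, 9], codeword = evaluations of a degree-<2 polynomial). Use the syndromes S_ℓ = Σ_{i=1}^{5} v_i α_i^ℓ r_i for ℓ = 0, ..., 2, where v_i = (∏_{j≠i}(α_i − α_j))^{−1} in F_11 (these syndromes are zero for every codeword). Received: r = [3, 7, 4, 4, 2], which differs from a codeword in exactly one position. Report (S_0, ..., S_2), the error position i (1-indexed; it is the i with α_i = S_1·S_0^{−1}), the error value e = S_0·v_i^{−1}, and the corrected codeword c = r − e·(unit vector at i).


S = (3, 7, 9), error at position 3, error magnitude e = 3, c = [3, 7, 1, 4, 2].

Step 1: column multipliers v_i = (∏_{j≠i}(α_i − α_j))^{−1} mod 11.
  i = 1 (α = 1): (1−2)(1−6)(1−4)(1−9) = (−1)·(−5)·(−3)·(−8) = 120 ≡ 10, so v_1 = 10^{−1} = 10 (mod 11).
  i = 2 (α = 2): (2−1)(2−6)(2−4)(2−9) = 1·(−4)·(−2)·(−7) = −56 ≡ 10, so v_2 = 10^{−1} = 10 (mod 11).
  i = 3 (α = 6): (6−1)(6−2)(6−4)(6−9) = 5·4·2·(−3) = −120 ≡ 1, so v_3 = 1^{−1} = 1 (mod 11).
  i = 4 (α = 4): (4−1)(4−2)(4−6)(4−9) = 3·2·(−2)·(−5) = 60 ≡ 5, so v_4 = 5^{−1} = 9 (mod 11).
  i = 5 (α = 9): (9−1)(9−2)(9−6)(9−4) = 8·7·3·5 = 840 ≡ 4, so v_5 = 4^{−1} = 3 (mod 11).
  v = [10, 10, 1, 9, 3].
Step 2: syndromes of r = [3, 7, 4, 4, 2] (all sums mod 11).
  S_0 = Σ v_i r_i = 10·3 + 10·7 + 1·4 + 9·4 + 3·2 = 146 ≡ 3.
  S_1 = Σ v_i α_i r_i = 10·1·3 + 10·2·7 + 1·6·4 + 9·4·4 + 3·9·2 = 392 ≡ 7.
  α_i^2 mod 11 = [1, 4, 3, 5, 4].
  S_2 = Σ v_i α_i^2 r_i = 10·1·3 + 10·4·7 + 1·3·4 + 9·5·4 + 3·4·2 = 526 ≡ 9.
  S = (3, 7, 9) ≠ 0, so r is not a codeword (an error is present).
Step 3: locate the error. For a single error e at position i, S_ℓ = v_i·e·α_i^ℓ, so α_err = S_1/S_0.
  S_0^{−1} = 3^{−1} = 4 (mod 11), so α_err = 7·4 = 28 ≡ 6 = α_3. Error position i = 3.
  Consistency check: S_2/S_1 = 9·8 = 72 ≡ 6 = α_err ✓ (single-error assumption holds).
Step 4: error magnitude e = S_0/v_3 = S_0·∏_{j≠3}(α_3 − α_j) = 3·1 = 3 ≡ 3 (mod 11).
Step 5: correct position 3: c_3 = r_3 − e = 4 − 3 ≡ 1 (mod 11). Hence c = [3, 7, 1, 4, 2].
  Check: interpolating c through the α_i gives m(x) = 10 + 4·x (degree < 2) with m(α_i) = c_i for every i, so c is indeed a codeword.


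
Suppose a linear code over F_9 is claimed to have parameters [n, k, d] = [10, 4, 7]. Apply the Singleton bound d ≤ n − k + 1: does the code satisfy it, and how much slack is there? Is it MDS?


Singleton RHS = n − k + 1 = 7, slack = 0, bound satisfied, MDS.

Singleton bound: d ≤ n − k + 1.
Here n = 10, k = 4, so n − k + 1 = 7.
Given d = 7, check d ≤ 7: YES.
Slack = (n − k + 1) − d = 0.
The code is MDS (slack = 0).
Description: the claimed parameters are [10, 4, 7]_9; such a code would be MDS (meets Singleton bound).


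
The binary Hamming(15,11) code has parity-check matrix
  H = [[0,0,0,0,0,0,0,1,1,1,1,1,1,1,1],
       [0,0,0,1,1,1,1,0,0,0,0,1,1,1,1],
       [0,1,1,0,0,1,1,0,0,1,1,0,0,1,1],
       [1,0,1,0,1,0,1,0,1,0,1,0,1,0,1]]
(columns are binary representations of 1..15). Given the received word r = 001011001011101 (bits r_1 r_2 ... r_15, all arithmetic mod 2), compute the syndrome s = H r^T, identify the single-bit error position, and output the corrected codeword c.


s = (1, 1, 0, 0)^T, error position = 12, corrected codeword c = 001011001010101

Compute s = H r^T mod 2 one row at a time:
  s_1 = 0 + 1 + 0 + 1 + 1 + 1 + 0 + 1 = 5 ≡ 1 (mod 2).
  s_2 = 0 + 1 + 1 + 0 + 1 + 1 + 0 + 1 = 5 ≡ 1 (mod 2).
  s_3 = 0 + 1 + 1 + 0 + 0 + 1 + 0 + 1 = 4 ≡ 0 (mod 2).
  s_4 = 0 + 1 + 1 + 0 + 1 + 1 + 1 + 1 = 6 ≡ 0 (mod 2).
s = (1, 1, 0, 0)^T — this equals column 12 of H (binary 1100), so error is at position 12.
Correct: flip bit 12 of r = 001011001011101 to get c = 001011001010101.
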